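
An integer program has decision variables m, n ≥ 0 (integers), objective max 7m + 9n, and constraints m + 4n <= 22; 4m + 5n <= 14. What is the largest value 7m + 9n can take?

25

Relaxing integrality, the LP optimum is 25.20 at (m,n) = (0, 2.8), which is not an integer point.
(m,n)=(1,2): 1·1+4·2=9≤22, 4·1+5·2=14≤14, objective 25.
(m,n)=(2,1): 1·2+4·1=6≤22, 4·2+5·1=13≤14, objective 23.
(m,n)=(0,2): 1·0+4·2=8≤22, 4·0+5·2=10≤14, objective 18.
Maximum is 25 at (m,n)=(1,2).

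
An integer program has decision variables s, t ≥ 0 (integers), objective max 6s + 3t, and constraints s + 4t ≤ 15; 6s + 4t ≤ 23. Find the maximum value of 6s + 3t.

21

Relaxing integrality, the LP optimum is 23.00 at (s,t) = (3.83, 0), which is not an integer point.
(s,t)=(3,1): 1·3+4·1=7≤15, 6·3+4·1=22≤23, objective 21.
(s,t)=(3,0): 1·3+4·0=3≤15, 6·3+4·0=18≤23, objective 18.
Maximum is 21 at (s,t)=(3,1).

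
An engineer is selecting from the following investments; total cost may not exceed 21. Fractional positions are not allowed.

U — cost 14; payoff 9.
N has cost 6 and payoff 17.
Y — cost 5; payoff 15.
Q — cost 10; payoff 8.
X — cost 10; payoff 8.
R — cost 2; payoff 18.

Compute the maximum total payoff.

50

N + Y + R: cost 6 + 5 + 2 = 13 ≤ 21, payoff 17 + 15 + 18 = 50.
N + X + R: cost 6 + 10 + 2 = 18 ≤ 21, payoff 17 + 8 + 18 = 43.
N + Q + R: cost 6 + 10 + 2 = 18 ≤ 21, payoff 17 + 8 + 18 = 43.
Best is N, Y, and R with total payoff 50.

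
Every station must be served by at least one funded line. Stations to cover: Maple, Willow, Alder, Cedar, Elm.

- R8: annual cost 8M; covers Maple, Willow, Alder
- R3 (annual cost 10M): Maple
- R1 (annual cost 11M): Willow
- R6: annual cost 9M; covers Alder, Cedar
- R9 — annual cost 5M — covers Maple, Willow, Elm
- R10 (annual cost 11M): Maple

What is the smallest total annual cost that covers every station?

14

Choose R6 and R9: together they cover Maple, Willow, Alder, Cedar, Elm — every station.
Total annual cost: 9 + 5 = 14.
No cover costs less than 14.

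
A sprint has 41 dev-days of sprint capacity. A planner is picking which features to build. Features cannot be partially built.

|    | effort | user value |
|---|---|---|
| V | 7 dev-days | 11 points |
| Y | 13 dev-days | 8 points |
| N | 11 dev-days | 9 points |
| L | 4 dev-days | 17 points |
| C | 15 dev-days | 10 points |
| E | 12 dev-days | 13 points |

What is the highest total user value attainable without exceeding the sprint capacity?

51

V + N + L + E: effort 7 + 11 + 4 + 12 = 34 ≤ 41, user value 11 + 9 + 17 + 13 = 50.
V + L + C + E: effort 7 + 4 + 15 + 12 = 38 ≤ 41, user value 11 + 17 + 10 + 13 = 51.
Best is V, L, C, and E with total user value 51.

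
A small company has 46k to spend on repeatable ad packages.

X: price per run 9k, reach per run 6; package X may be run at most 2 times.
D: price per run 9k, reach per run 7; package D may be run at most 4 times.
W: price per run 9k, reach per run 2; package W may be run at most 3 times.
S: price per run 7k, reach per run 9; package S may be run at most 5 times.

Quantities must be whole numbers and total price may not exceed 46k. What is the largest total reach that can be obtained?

52

1×D and 5×S: price 44 ≤ 46, reach 1·7 + 5·9 = 52.
1×X and 5×S: price 44 ≤ 46, reach 1·6 + 5·9 = 51.
Best is 52.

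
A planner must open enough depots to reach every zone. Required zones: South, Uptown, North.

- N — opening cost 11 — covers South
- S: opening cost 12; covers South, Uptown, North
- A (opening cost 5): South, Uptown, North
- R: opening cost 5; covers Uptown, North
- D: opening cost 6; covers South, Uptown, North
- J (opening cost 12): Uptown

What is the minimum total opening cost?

5

This is a weighted set-cover instance.
A alone covers South, Uptown, North — every zone.
Total opening cost: 5.
No cover costs less than 5.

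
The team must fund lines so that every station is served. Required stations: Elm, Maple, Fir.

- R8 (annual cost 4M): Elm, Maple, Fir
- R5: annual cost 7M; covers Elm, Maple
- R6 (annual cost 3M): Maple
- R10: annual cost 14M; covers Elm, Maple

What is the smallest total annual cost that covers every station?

This is a weighted set-cover instance.
R8 alone covers Elm, Maple, Fir — every station.
Total annual cost: 4.
No cover costs less than 4.

4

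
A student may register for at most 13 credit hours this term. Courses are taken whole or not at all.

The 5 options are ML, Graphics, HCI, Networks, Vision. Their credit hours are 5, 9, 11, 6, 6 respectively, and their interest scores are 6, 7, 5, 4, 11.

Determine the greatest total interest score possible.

17

Allowing fractional choices, the relaxed optimum would be about 18.6, but courses are indivisible.
Networks + Vision: credit hours 6 + 6 = 12 ≤ 13, interest score 4 + 11 = 15.
Vision: credit hours 6 ≤ 13, interest score 11.
ML + Vision: credit hours 5 + 6 = 11 ≤ 13, interest score 6 + 11 = 17.
Best is ML and Vision with total interest score 17.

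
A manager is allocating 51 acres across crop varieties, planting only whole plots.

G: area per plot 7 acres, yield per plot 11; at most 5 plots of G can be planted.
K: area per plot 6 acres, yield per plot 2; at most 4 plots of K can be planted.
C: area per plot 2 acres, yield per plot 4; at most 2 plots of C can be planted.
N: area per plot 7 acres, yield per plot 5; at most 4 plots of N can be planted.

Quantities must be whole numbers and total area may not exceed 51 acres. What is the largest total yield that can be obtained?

This is a bounded integer knapsack.
Take 5×G, 1×C, and 2×N: area 51 ≤ 51, yield 5·11 + 1·4 + 2·5 = 69.
No other integer combination yields more.

69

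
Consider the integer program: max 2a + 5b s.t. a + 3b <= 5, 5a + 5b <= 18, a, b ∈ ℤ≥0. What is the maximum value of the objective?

The continuous relaxation peaks at (2.9, 0.7) with value 9.30; rounding to a feasible lattice point costs some objective.
(a,b)=(2,1): 1·2+3·1=5≤5, 5·2+5·1=15≤18, objective 9.
(a,b)=(1,1): 1·1+3·1=4≤5, 5·1+5·1=10≤18, objective 7.
(a,b)=(3,0): 1·3+3·0=3≤5, 5·3+5·0=15≤18, objective 6.
The best lattice point is (2,1), giving 9.

9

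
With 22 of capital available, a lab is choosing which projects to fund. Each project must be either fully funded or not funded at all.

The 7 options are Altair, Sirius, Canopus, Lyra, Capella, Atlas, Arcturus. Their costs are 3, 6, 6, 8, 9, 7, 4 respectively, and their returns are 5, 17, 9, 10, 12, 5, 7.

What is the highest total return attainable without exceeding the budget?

Allowing fractional choices, the relaxed optimum would be about 42.0, but projects are indivisible.
Altair + Sirius + Capella + Arcturus: cost 3 + 6 + 9 + 4 = 22 ≤ 22, return 5 + 17 + 12 + 7 = 41.
Altair + Sirius + Lyra + Arcturus: cost 3 + 6 + 8 + 4 = 21 ≤ 22, return 5 + 17 + 10 + 7 = 39.
Best is Altair, Sirius, Capella, and Arcturus with total return 41.

41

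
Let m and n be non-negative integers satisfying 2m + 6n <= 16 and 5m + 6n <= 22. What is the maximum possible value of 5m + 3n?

20

(m,n)=(4,0): 2·4+6·0=8≤16, 5·4+6·0=20≤22, objective 20.
(m,n)=(3,1): 2·3+6·1=12≤16, 5·3+6·1=21≤22, objective 18.
(m,n)=(3,0): 2·3+6·0=6≤16, 5·3+6·0=15≤22, objective 15.
No feasible integer point exceeds 20.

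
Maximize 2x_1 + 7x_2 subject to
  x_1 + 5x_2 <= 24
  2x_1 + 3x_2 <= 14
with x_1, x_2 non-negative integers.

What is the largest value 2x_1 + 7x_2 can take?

30

The continuous relaxation peaks at (0, 4.67) with value 32.67; rounding to a feasible lattice point costs some objective.
(x_1,x_2)=(1,4): 1·1+5·4=21≤24, 2·1+3·4=14≤14, objective 30.
(x_1,x_2)=(0,4): 1·0+5·4=20≤24, 2·0+3·4=12≤14, objective 28.
(x_1,x_2)=(2,3): 1·2+5·3=17≤24, 2·2+3·3=13≤14, objective 25.
No feasible integer point exceeds 30.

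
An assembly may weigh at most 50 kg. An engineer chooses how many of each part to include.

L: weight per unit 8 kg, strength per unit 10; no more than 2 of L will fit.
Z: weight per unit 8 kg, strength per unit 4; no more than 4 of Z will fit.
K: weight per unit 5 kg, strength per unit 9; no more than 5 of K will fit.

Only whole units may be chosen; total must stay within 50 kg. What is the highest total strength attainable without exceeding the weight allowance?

69

This is a bounded integer knapsack.
Take 2×L, 1×Z, and 5×K: weight 49 ≤ 50, strength 2·10 + 1·4 + 5·9 = 69.
K has the best ratio (9/5) and is taken to its limit of 5; remaining capacity is filled optimally with the others.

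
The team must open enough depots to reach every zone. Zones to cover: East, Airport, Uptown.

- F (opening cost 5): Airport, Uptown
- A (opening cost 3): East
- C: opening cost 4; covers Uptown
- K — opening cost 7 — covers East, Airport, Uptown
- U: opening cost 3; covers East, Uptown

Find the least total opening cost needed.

The greedy cost-per-new-zone heuristic would pick U and F for 8, but a cheaper cover exists.
K alone covers East, Airport, Uptown — every zone.
Total opening cost: 7.
No cover costs less than 7.

7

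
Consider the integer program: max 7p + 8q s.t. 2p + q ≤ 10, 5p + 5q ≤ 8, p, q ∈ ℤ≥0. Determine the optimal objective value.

8

(p,q)=(0,1): 2·0+1·1=1≤10, 5·0+5·1=5≤8, objective 8.
(p,q)=(1,0): 2·1+1·0=2≤10, 5·1+5·0=5≤8, objective 7.
(p,q)=(0,0): 2·0+1·0=0≤10, 5·0+5·0=0≤8, objective 0.
The best lattice point is (0,1), giving 8.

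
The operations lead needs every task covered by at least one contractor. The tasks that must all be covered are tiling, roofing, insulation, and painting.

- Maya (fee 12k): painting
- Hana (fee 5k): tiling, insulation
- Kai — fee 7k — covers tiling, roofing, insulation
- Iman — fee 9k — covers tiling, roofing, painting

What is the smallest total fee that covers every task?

14

This is a weighted set-cover instance.
The greedy cost-per-new-task heuristic would pick Kai and Iman for 16, but a cheaper cover exists.
Choose Hana and Iman: together they cover tiling, roofing, insulation, painting — every task.
Total fee: 5 + 9 = 14.
No cover costs less than 14.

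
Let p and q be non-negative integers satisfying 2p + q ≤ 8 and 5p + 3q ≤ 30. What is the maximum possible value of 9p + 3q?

(p,q)=(4,0): 2·4+1·0=8≤8, 5·4+3·0=20≤30, objective 36.
(p,q)=(3,1): 2·3+1·1=7≤8, 5·3+3·1=18≤30, objective 30.
(p,q)=(3,0): 2·3+1·0=6≤8, 5·3+3·0=15≤30, objective 27.
Maximum is 36 at (p,q)=(4,0).

36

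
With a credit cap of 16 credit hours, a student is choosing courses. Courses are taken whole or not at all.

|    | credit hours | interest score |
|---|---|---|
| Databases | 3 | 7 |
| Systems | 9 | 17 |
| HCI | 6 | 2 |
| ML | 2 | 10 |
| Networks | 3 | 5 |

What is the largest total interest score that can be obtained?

This is a 0-1 knapsack instance.
Allowing fractional choices, the relaxed optimum would be about 37.3, but courses are indivisible.
Databases + Systems + ML: credit hours 3 + 9 + 2 = 14 ≤ 16, interest score 7 + 17 + 10 = 34.
Systems + ML + Networks: credit hours 9 + 2 + 3 = 14 ≤ 16, interest score 17 + 10 + 5 = 32.
Best is Databases, Systems, and ML with total interest score 34.

34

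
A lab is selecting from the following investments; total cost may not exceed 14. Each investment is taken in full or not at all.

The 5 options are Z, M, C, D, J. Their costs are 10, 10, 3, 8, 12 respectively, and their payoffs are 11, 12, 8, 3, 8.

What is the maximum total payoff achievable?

20

Take M and C: cost 10 + 3 = 13 ≤ 14, payoff 12 + 8 = 20.
No other feasible combination does better.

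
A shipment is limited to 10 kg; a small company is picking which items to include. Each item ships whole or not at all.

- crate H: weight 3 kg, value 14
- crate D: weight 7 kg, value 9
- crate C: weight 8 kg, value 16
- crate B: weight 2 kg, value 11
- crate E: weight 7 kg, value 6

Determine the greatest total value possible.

27

Take crate C and crate B: weight 8 + 2 = 10 ≤ 10, value 16 + 11 = 27.
No other feasible combination does better.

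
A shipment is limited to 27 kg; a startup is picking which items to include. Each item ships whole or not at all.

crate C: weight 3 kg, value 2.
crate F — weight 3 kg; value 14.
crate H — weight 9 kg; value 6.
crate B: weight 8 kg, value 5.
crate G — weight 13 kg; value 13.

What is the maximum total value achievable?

34

crate F + crate H + crate G: weight 3 + 9 + 13 = 25 ≤ 27, value 14 + 6 + 13 = 33.
crate F + crate B + crate G: weight 3 + 8 + 13 = 24 ≤ 27, value 14 + 5 + 13 = 32.
crate C + crate F + crate B + crate G: weight 3 + 3 + 8 + 13 = 27 ≤ 27, value 2 + 14 + 5 + 13 = 34.
Best is crate C, crate F, crate B, and crate G with total value 34.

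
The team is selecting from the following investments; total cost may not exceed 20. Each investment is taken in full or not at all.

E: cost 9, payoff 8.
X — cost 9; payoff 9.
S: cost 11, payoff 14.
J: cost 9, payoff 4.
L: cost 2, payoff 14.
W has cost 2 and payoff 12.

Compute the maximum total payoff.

E + L + W: cost 9 + 2 + 2 = 13 ≤ 20, payoff 8 + 14 + 12 = 34.
X + L + W: cost 9 + 2 + 2 = 13 ≤ 20, payoff 9 + 14 + 12 = 35.
S + L + W: cost 11 + 2 + 2 = 15 ≤ 20, payoff 14 + 14 + 12 = 40.
Best is S, L, and W with total payoff 40.

40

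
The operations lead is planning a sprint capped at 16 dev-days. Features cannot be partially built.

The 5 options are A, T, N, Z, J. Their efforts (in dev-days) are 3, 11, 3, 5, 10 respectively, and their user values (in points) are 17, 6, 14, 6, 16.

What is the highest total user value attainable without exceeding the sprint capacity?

47

Take A, N, and J: effort 3 + 3 + 10 = 16 ≤ 16, user value 17 + 14 + 16 = 47.
No other feasible combination does better.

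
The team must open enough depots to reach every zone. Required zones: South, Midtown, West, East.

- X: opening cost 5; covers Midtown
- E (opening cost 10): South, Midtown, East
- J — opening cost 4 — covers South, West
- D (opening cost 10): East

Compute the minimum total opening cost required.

The greedy cost-per-new-zone heuristic would pick J, X, and E for 19, but a cheaper cover exists.
Choose E and J: together they cover South, Midtown, West, East — every zone.
Total opening cost: 10 + 4 = 14.
No cover costs less than 14.

14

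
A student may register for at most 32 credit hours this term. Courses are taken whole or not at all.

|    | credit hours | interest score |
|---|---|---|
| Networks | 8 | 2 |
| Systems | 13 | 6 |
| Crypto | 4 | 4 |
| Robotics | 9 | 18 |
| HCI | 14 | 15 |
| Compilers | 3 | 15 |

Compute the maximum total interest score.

Robotics + HCI + Compilers: credit hours 9 + 14 + 3 = 26 ≤ 32, interest score 18 + 15 + 15 = 48.
Systems + Crypto + Robotics + Compilers: credit hours 13 + 4 + 9 + 3 = 29 ≤ 32, interest score 6 + 4 + 18 + 15 = 43.
Crypto + Robotics + HCI + Compilers: credit hours 4 + 9 + 14 + 3 = 30 ≤ 32, interest score 4 + 18 + 15 + 15 = 52.
Best is Crypto, Robotics, HCI, and Compilers with total interest score 52.

52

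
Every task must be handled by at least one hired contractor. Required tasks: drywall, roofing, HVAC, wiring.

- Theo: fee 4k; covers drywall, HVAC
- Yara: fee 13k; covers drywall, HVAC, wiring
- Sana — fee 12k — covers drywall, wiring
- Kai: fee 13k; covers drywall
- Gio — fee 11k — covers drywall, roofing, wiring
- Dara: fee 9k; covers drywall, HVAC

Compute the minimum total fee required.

Choose Theo and Gio: together they cover drywall, roofing, HVAC, wiring — every task.
Total fee: 4 + 11 = 15.
No cover costs less than 15.

15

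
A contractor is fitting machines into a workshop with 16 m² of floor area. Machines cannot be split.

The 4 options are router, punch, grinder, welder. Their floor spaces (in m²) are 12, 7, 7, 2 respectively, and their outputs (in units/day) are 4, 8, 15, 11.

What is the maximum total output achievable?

34

This is an integer program with binary decision variables.
Take punch, grinder, and welder: floor space 7 + 7 + 2 = 16 ≤ 16, output 8 + 15 + 11 = 34.
No other feasible combination does better.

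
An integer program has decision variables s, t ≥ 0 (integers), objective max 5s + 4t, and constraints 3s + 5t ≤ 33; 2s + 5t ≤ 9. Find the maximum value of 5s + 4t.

(s,t)=(4,0): 3·4+5·0=12≤33, 2·4+5·0=8≤9, objective 20.
(s,t)=(3,0): 3·3+5·0=9≤33, 2·3+5·0=6≤9, objective 15.
The best lattice point is (4,0), giving 20.

20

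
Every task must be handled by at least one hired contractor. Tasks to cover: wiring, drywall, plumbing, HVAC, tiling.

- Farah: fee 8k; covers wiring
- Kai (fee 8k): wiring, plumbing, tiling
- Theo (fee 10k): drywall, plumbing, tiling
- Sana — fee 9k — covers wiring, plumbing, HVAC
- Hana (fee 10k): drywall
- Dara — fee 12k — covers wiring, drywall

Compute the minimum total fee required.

19

This is a weighted set-cover instance.
Choose Theo and Sana: together they cover wiring, drywall, plumbing, HVAC, tiling — every task.
Total fee: 10 + 9 = 19.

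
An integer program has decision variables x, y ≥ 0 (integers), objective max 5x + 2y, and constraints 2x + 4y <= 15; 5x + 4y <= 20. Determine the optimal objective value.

20

(x,y)=(4,0): 2·4+4·0=8≤15, 5·4+4·0=20≤20, objective 20.
(x,y)=(3,1): 2·3+4·1=10≤15, 5·3+4·1=19≤20, objective 17.
(x,y)=(3,0): 2·3+4·0=6≤15, 5·3+4·0=15≤20, objective 15.
No feasible integer point exceeds 20.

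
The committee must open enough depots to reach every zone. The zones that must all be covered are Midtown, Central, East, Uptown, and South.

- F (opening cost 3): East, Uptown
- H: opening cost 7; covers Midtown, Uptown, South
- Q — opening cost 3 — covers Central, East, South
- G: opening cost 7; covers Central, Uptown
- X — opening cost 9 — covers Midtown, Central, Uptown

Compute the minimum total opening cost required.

10

Choose H and Q: together they cover Midtown, Central, East, Uptown, South — every zone.
Total opening cost: 7 + 3 = 10.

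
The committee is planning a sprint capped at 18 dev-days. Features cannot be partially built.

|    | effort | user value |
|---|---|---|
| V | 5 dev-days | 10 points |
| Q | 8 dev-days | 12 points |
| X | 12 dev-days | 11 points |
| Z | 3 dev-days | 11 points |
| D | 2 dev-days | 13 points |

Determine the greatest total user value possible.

46

V + Q + Z + D: effort 5 + 8 + 3 + 2 = 18 ≤ 18, user value 10 + 12 + 11 + 13 = 46.
Q + Z + D: effort 8 + 3 + 2 = 13 ≤ 18, user value 12 + 11 + 13 = 36.
Best is V, Q, Z, and D with total user value 46.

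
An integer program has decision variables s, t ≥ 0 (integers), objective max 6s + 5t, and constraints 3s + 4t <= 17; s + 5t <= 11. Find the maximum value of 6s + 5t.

Relaxing integrality, the LP optimum is 34.00 at (s,t) = (5.67, 0), which is not an integer point.
(s,t)=(5,0): 3·5+4·0=15≤17, 1·5+5·0=5≤11, objective 30.
(s,t)=(4,1): 3·4+4·1=16≤17, 1·4+5·1=9≤11, objective 29.
(s,t)=(4,0): 3·4+4·0=12≤17, 1·4+5·0=4≤11, objective 24.
Maximum is 30 at (s,t)=(5,0).

30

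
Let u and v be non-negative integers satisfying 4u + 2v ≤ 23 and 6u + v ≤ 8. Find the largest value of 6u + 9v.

72

(u,v)=(0,8): 4·0+2·8=16≤23, 6·0+1·8=8≤8, objective 72.
(u,v)=(0,7): 4·0+2·7=14≤23, 6·0+1·7=7≤8, objective 63.
No feasible integer point exceeds 72.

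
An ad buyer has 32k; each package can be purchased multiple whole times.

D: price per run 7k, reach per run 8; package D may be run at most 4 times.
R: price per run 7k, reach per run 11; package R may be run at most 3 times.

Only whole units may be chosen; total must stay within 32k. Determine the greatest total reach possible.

Take 1×D and 3×R: price 28 ≤ 32, reach 1·8 + 3·11 = 41.
R has the best ratio (11/7) and is taken to its limit of 3; remaining capacity is filled optimally with the others.

41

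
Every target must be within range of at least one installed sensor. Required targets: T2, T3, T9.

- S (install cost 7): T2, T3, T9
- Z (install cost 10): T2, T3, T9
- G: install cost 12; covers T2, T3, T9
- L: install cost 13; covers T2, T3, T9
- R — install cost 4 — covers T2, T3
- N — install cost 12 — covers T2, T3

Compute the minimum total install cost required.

S alone covers T2, T3, T9 — every target.
Total install cost: 7.

7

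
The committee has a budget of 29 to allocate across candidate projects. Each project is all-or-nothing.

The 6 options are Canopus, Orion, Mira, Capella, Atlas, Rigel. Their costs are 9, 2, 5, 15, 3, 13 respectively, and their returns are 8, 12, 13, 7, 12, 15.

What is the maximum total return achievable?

Take Orion, Mira, Atlas, and Rigel: cost 2 + 5 + 3 + 13 = 23 ≤ 29, return 12 + 13 + 12 + 15 = 52.
No other feasible combination does better.

52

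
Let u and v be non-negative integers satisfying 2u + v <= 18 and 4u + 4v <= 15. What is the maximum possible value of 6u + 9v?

(u,v)=(0,3): 2·0+1·3=3≤18, 4·0+4·3=12≤15, objective 27.
(u,v)=(1,2): 2·1+1·2=4≤18, 4·1+4·2=12≤15, objective 24.
(u,v)=(0,2): 2·0+1·2=2≤18, 4·0+4·2=8≤15, objective 18.
The best lattice point is (0,3), giving 27.

27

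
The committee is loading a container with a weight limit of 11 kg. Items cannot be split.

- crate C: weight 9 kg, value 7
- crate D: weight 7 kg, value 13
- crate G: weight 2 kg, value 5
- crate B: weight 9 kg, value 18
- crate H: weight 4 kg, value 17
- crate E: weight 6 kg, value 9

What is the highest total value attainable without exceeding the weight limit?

30

Allowing fractional choices, the relaxed optimum would be about 32.0, but items are indivisible.
crate H + crate E: weight 4 + 6 = 10 ≤ 11, value 17 + 9 = 26.
crate G + crate B: weight 2 + 9 = 11 ≤ 11, value 5 + 18 = 23.
crate D + crate H: weight 7 + 4 = 11 ≤ 11, value 13 + 17 = 30.
Best is crate D and crate H with total value 30.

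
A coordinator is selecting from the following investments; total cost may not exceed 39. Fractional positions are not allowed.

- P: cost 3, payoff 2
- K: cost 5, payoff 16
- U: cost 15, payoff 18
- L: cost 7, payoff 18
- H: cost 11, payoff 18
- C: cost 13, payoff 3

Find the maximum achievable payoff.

70

P + U + L + H: cost 3 + 15 + 7 + 11 = 36 ≤ 39, payoff 2 + 18 + 18 + 18 = 56.
P + K + L + H + C: cost 3 + 5 + 7 + 11 + 13 = 39 ≤ 39, payoff 2 + 16 + 18 + 18 + 3 = 57.
K + U + L + H: cost 5 + 15 + 7 + 11 = 38 ≤ 39, payoff 16 + 18 + 18 + 18 = 70.
Best is K, U, L, and H with total payoff 70.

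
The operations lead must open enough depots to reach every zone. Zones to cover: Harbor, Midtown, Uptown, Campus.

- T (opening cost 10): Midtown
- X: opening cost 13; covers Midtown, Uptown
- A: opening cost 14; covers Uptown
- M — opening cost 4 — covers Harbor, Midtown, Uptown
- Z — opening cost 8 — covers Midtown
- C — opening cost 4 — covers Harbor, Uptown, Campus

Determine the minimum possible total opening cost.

8

This is a weighted set-cover instance.
Choose M and C: together they cover Harbor, Midtown, Uptown, Campus — every zone.
Total opening cost: 4 + 4 = 8.
No cover costs less than 8.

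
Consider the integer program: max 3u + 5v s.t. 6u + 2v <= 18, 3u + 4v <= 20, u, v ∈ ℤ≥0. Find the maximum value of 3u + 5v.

25

(u,v)=(0,5): 6·0+2·5=10≤18, 3·0+4·5=20≤20, objective 25.
(u,v)=(1,4): 6·1+2·4=14≤18, 3·1+4·4=19≤20, objective 23.
No feasible integer point exceeds 25.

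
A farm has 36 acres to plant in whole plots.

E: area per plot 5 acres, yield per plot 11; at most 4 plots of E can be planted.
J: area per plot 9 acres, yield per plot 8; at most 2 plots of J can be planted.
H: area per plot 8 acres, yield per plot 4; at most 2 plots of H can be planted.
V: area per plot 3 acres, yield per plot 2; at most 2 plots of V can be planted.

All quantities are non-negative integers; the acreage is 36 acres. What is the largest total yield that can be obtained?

56

This is a bounded integer knapsack.
E has the best ratio (11/5); taking only E gives at most 4×11 = 44 (stopped by the supply cap of 4).
Mixing does better — 4×E, 1×J, and 2×V: area 35 ≤ 36, yield 4·11 + 1·8 + 2·2 = 56.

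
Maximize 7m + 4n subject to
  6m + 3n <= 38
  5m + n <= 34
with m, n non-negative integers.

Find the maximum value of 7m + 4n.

48

(m,n)=(0,12) is feasible, giving 48.
(m,n)=(0,11) is feasible, giving 44.
No feasible integer point exceeds 48.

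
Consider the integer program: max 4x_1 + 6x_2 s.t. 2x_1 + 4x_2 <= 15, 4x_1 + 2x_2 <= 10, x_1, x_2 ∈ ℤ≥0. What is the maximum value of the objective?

The continuous relaxation peaks at (0.833, 3.33) with value 23.33; rounding to a feasible lattice point costs some objective.
(x_1,x_2)=(1,3): 2·1+4·3=14≤15, 4·1+2·3=10≤10, objective 22.
(x_1,x_2)=(0,3): 2·0+4·3=12≤15, 4·0+2·3=6≤10, objective 18.
(x_1,x_2)=(1,2): 2·1+4·2=10≤15, 4·1+2·2=8≤10, objective 16.
The best lattice point is (1,3), giving 22.

22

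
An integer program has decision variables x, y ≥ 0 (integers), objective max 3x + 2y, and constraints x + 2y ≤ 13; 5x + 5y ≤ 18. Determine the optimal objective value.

9

(x,y)=(3,0): 1·3+2·0=3≤13, 5·3+5·0=15≤18, objective 9.
(x,y)=(2,1): 1·2+2·1=4≤13, 5·2+5·1=15≤18, objective 8.
(x,y)=(2,0): 1·2+2·0=2≤13, 5·2+5·0=10≤18, objective 6.
No feasible integer point exceeds 9.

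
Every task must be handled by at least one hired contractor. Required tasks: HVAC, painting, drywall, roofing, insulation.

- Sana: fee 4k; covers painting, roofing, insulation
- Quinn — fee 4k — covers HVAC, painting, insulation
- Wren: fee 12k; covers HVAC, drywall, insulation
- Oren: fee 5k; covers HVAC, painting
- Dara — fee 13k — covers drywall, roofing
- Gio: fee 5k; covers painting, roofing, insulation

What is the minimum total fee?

This is a weighted set-cover instance.
The greedy cost-per-new-task heuristic would pick Sana, Quinn, and Wren for 20, but a cheaper cover exists.
Choose Sana and Wren: together they cover HVAC, painting, drywall, roofing, insulation — every task.
Total fee: 4 + 12 = 16.
No cover costs less than 16.

16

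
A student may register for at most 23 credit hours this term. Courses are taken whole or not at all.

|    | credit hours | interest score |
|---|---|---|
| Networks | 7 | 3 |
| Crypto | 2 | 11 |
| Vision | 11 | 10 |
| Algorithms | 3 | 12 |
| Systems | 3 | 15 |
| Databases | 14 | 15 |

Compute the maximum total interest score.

53

Allowing fractional choices, the relaxed optimum would be about 53.9, but courses are indivisible.
Algorithms + Systems + Databases: credit hours 3 + 3 + 14 = 20 ≤ 23, interest score 12 + 15 + 15 = 42.
Crypto + Vision + Algorithms + Systems: credit hours 2 + 11 + 3 + 3 = 19 ≤ 23, interest score 11 + 10 + 12 + 15 = 48.
Crypto + Algorithms + Systems + Databases: credit hours 2 + 3 + 3 + 14 = 22 ≤ 23, interest score 11 + 12 + 15 + 15 = 53.
Best is Crypto, Algorithms, Systems, and Databases with total interest score 53.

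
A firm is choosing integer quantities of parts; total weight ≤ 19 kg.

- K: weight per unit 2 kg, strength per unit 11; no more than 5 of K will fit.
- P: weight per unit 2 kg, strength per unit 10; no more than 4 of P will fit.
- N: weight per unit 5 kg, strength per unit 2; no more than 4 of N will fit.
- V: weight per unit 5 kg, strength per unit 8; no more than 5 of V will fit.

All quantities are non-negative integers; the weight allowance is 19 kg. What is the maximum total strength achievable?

95

5×K and 4×P: weight 18 ≤ 19, strength 5·11 + 4·10 = 95.
5×K and 3×P: weight 16 ≤ 19, strength 5·11 + 3·10 = 85.
Best is 95.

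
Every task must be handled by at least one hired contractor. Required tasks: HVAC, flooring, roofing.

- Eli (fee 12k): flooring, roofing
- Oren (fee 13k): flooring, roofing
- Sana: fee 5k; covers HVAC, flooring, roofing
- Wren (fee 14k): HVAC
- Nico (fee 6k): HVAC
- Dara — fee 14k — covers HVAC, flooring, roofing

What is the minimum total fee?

5

Sana alone covers HVAC, flooring, roofing — every task.
Total fee: 5.
No cover costs less than 5.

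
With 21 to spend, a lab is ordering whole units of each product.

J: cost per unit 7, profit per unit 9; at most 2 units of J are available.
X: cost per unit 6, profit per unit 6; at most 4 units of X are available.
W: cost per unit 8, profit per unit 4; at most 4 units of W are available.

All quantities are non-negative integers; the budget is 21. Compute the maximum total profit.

2×J and 1×X: cost 20 ≤ 21, profit 2·9 + 1·6 = 24.
1×J and 2×X: cost 19 ≤ 21, profit 1·9 + 2·6 = 21.
Best is 24.

24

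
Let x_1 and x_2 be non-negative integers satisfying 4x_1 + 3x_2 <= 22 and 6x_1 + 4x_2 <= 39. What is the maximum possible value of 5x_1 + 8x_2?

56

Relaxing integrality, the LP optimum is 58.67 at (x_1,x_2) = (0, 7.33), which is not an integer point.
(x_1,x_2)=(0,7): 4·0+3·7=21≤22, 6·0+4·7=28≤39, objective 56.
(x_1,x_2)=(1,6): 4·1+3·6=22≤22, 6·1+4·6=30≤39, objective 53.
(x_1,x_2)=(0,6): 4·0+3·6=18≤22, 6·0+4·6=24≤39, objective 48.
The best lattice point is (0,7), giving 56.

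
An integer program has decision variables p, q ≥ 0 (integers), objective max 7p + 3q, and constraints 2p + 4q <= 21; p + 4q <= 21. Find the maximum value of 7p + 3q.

The continuous relaxation peaks at (10.5, 0) with value 73.50; rounding to a feasible lattice point costs some objective.
(p,q)=(10,0) is feasible, giving 70.
(p,q)=(9,0) is feasible, giving 63.
The best lattice point is (10,0), giving 70.

70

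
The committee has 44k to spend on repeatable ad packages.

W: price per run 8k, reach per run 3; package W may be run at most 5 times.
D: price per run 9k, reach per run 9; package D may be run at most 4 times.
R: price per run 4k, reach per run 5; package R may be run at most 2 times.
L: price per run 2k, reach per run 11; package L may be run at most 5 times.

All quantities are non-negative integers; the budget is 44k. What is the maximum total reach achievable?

L has the best ratio (11/2); taking only L gives at most 5×11 = 55 (stopped by the supply cap of 5).
Mixing does better — 3×D, 1×R, and 5×L: price 41 ≤ 44, reach 3·9 + 1·5 + 5·11 = 87.

87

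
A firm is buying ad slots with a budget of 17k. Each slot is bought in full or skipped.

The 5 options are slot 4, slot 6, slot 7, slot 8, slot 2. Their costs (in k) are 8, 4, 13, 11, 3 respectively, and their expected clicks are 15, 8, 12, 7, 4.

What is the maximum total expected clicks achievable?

slot 4 + slot 6 + slot 2: cost 8 + 4 + 3 = 15 ≤ 17, expected clicks 15 + 8 + 4 = 27.
slot 4 + slot 6: cost 8 + 4 = 12 ≤ 17, expected clicks 15 + 8 = 23.
Best is slot 4, slot 6, and slot 2 with total expected clicks 27.

27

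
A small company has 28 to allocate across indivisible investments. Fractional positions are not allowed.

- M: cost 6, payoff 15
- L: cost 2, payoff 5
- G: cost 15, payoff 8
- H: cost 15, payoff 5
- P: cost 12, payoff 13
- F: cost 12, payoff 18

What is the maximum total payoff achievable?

Allowing fractional choices, the relaxed optimum would be about 46.7, but investments are indivisible.
M + L + F: cost 6 + 2 + 12 = 20 ≤ 28, payoff 15 + 5 + 18 = 38.
M + F: cost 6 + 12 = 18 ≤ 28, payoff 15 + 18 = 33.
L + P + F: cost 2 + 12 + 12 = 26 ≤ 28, payoff 5 + 13 + 18 = 36.
Best is M, L, and F with total payoff 38.

38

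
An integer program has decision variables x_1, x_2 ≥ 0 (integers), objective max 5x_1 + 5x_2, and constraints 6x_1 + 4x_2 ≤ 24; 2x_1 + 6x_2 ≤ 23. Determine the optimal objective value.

The continuous relaxation peaks at (1.86, 3.21) with value 25.36; rounding to a feasible lattice point costs some objective.
(x_1,x_2)=(2,3): 6·2+4·3=24≤24, 2·2+6·3=22≤23, objective 25.
(x_1,x_2)=(2,2): 6·2+4·2=20≤24, 2·2+6·2=16≤23, objective 20.
(x_1,x_2)=(1,3): 6·1+4·3=18≤24, 2·1+6·3=20≤23, objective 20.
The best lattice point is (2,3), giving 25.

25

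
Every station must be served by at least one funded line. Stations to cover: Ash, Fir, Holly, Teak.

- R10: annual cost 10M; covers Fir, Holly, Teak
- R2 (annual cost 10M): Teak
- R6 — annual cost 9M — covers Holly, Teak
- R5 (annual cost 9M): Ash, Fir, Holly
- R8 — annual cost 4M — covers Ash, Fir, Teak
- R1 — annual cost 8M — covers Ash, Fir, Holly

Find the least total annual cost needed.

Choose R8 and R1: together they cover Ash, Fir, Holly, Teak — every station.
Total annual cost: 4 + 8 = 12.
No cover costs less than 12.

12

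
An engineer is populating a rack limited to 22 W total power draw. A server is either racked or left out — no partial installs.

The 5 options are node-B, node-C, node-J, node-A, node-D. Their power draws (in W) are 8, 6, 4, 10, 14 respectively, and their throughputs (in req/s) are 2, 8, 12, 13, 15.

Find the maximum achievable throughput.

Take node-C, node-J, and node-A: power draw 6 + 4 + 10 = 20 ≤ 22, throughput 8 + 12 + 13 = 33.
No other feasible combination does better.

33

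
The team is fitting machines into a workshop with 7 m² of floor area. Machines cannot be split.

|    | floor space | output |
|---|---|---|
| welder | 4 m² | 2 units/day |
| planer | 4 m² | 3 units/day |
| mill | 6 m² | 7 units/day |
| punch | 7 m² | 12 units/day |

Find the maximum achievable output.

mill: floor space 6 ≤ 7, output 7.
punch: floor space 7 ≤ 7, output 12.
planer: floor space 4 ≤ 7, output 3.
Best is punch with total output 12.

12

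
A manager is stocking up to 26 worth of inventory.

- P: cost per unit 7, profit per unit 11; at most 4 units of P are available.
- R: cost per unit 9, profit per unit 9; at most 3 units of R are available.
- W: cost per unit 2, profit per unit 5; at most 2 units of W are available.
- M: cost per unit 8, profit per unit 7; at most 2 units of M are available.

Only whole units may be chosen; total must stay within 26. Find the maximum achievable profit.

43

W has the best ratio (5/2); taking only W gives at most 2×5 = 10 (stopped by the supply cap of 2).
Mixing does better — 3×P and 2×W: cost 25 ≤ 26, profit 3·11 + 2·5 = 43.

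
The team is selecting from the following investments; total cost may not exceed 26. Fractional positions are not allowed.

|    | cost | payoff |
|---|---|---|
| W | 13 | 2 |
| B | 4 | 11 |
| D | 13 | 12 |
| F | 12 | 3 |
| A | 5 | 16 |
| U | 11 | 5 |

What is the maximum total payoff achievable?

Take B, D, and A: cost 4 + 13 + 5 = 22 ≤ 26, payoff 11 + 12 + 16 = 39.
No other feasible combination does better.

39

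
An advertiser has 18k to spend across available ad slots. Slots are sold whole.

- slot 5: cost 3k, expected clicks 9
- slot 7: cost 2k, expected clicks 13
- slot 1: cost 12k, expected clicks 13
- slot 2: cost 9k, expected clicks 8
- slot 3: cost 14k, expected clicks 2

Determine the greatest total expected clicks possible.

35

This is a 0-1 knapsack instance.
slot 5 + slot 7 + slot 1: cost 3 + 2 + 12 = 17 ≤ 18, expected clicks 9 + 13 + 13 = 35.
slot 5 + slot 7 + slot 2: cost 3 + 2 + 9 = 14 ≤ 18, expected clicks 9 + 13 + 8 = 30.
Best is slot 5, slot 7, and slot 1 with total expected clicks 35.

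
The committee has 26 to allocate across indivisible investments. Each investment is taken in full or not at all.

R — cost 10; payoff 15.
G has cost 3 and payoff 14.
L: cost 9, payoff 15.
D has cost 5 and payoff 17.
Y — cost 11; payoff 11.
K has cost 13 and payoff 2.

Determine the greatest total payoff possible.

Allowing fractional choices, the relaxed optimum would be about 59.5, but investments are indivisible.
G + L + D: cost 3 + 9 + 5 = 17 ≤ 26, payoff 14 + 15 + 17 = 46.
R + L + D: cost 10 + 9 + 5 = 24 ≤ 26, payoff 15 + 15 + 17 = 47.
Best is R, L, and D with total payoff 47.

47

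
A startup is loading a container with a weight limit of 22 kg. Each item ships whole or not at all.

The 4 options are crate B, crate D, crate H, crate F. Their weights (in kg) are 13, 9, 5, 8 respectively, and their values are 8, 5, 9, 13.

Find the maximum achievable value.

27

Allowing fractional choices, the relaxed optimum would be about 27.5, but items are indivisible.
crate H + crate F: weight 5 + 8 = 13 ≤ 22, value 9 + 13 = 22.
crate D + crate H + crate F: weight 9 + 5 + 8 = 22 ≤ 22, value 5 + 9 + 13 = 27.
Best is crate D, crate H, and crate F with total value 27.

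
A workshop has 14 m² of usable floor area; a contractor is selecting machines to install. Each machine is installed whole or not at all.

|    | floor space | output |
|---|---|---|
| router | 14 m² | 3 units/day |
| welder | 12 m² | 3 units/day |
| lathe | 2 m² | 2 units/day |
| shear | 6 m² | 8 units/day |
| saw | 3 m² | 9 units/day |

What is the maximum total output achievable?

19

This is a 0-1 knapsack instance.
Allowing fractional choices, the relaxed optimum would be about 19.8, but machines are indivisible.
lathe + saw: floor space 2 + 3 = 5 ≤ 14, output 2 + 9 = 11.
lathe + shear + saw: floor space 2 + 6 + 3 = 11 ≤ 14, output 2 + 8 + 9 = 19.
shear + saw: floor space 6 + 3 = 9 ≤ 14, output 8 + 9 = 17.
Best is lathe, shear, and saw with total output 19.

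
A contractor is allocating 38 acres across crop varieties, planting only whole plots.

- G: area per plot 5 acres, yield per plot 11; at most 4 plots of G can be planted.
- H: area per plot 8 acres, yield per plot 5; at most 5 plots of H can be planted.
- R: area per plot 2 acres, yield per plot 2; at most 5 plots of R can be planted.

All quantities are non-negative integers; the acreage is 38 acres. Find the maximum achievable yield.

Take 4×G, 1×H, and 5×R: area 38 ≤ 38, yield 4·11 + 1·5 + 5·2 = 59.
G has the best ratio (11/5) and is taken to its limit of 4; remaining capacity is filled optimally with the others.

59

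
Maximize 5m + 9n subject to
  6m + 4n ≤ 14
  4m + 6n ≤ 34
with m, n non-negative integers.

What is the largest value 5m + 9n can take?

27

(m,n)=(0,3) is feasible, giving 27.
(m,n)=(1,2) is feasible, giving 23.
(m,n)=(0,2) is feasible, giving 18.
The best lattice point is (0,3), giving 27.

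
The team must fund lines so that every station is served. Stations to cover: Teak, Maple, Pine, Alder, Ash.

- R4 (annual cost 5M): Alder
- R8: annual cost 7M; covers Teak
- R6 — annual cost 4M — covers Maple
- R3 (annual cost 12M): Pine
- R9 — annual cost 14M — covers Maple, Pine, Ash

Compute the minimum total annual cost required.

26

The greedy cost-per-new-station heuristic would pick R6, R4, R8, and R9 for 30, but a cheaper cover exists.
Choose R4, R8, and R9: together they cover Teak, Maple, Pine, Alder, Ash — every station.
Total annual cost: 5 + 7 + 14 = 26.
No cover costs less than 26.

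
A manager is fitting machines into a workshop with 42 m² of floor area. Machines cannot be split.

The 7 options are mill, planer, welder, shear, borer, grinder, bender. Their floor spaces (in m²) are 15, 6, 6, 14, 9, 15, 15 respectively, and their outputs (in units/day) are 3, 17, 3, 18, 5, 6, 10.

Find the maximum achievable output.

Allowing fractional choices, the relaxed optimum would be about 48.9, but machines are indivisible.
planer + shear + bender: floor space 6 + 14 + 15 = 35 ≤ 42, output 17 + 18 + 10 = 45.
planer + welder + shear + bender: floor space 6 + 6 + 14 + 15 = 41 ≤ 42, output 17 + 3 + 18 + 10 = 48.
planer + welder + shear + grinder: floor space 6 + 6 + 14 + 15 = 41 ≤ 42, output 17 + 3 + 18 + 6 = 44.
Best is planer, welder, shear, and bender with total output 48.

48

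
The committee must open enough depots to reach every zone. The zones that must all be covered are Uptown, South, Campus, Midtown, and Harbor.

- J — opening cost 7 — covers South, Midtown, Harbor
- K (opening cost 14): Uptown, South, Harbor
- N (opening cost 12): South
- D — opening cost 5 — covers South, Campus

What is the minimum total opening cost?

26

Choose J, K, and D: together they cover Uptown, South, Campus, Midtown, Harbor — every zone.
Total opening cost: 7 + 14 + 5 = 26.
No cover costs less than 26.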